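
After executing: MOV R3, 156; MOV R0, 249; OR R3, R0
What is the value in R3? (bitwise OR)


Register state trace:
  MOV R3, 156  → R3 = 156 (0b10011100)
  MOV R0, 249  → R0 = 249 (0b11111001)
  OR R3, R0   → R3 = 156 OR 249 = 253 (0b11111101)
Final: R3 = 253

253


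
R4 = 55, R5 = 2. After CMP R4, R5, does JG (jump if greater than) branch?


Trace:
  R4 = 55, R5 = 2
  CMP R4, R5  → compares 55 vs 2
  JG checks: is 55 greater than 2?
  55 > 2, so condition is true
Branch taken: Yes

Yes


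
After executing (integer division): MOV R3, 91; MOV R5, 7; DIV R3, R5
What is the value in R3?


Register state trace:
  MOV R3, 91  → R3 = 91
  MOV R5, 7  → R5 = 7
  DIV R3, R5  → R3 = 91 // 7 = 13
Final: R3 = 13

13


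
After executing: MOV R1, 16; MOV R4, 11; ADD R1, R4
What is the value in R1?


Register state trace:
  MOV R1, 16  → R1 = 16
  MOV R4, 11  → R4 = 11
  ADD R1, R4  → R1 = 16 + 11 = 27
Final: R1 = 27

27


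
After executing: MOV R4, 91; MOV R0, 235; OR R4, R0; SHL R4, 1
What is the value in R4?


Register state trace:
  MOV R4, 91  → R4 = 91 (0b01011011)
  MOV R0, 235  → R0 = 235 (0b11101011)
  OR R4, R0  → R4 = 91 OR 235 = 251 (0b11111011)
  SHL R4, 1  → R4 = 251 << 1 = 502
Final: R4 = 502

502


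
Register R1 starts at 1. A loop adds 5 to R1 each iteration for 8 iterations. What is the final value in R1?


Starting value: R1 = 1
  Iter 1: R1 = 1 + 5 = 6
  Iter 2: R1 = 6 + 5 = 11
  Iter 3: R1 = 11 + 5 = 16
  Iter 4: R1 = 16 + 5 = 21
  Iter 5: R1 = 21 + 5 = 26
  Iter 6: R1 = 26 + 5 = 31
  Iter 7: R1 = 31 + 5 = 36
  Iter 8: R1 = 36 + 5 = 41
Final: R1 = 41

41


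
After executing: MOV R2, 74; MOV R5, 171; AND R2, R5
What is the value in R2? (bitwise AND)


Register state trace:
  MOV R2, 74  → R2 = 74 (0b01001010)
  MOV R5, 171  → R5 = 171 (0b10101011)
  AND R2, R5  → R2 = 74 AND 171 = 10 (0b00001010)
Final: R2 = 10

10


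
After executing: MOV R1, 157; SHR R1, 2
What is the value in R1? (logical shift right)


Register state trace:
  MOV R1, 157  → R1 = 157
  SHR R1, 2  → R1 = 157 >> 2 = 157 // 2^2 = 39
Final: R1 = 39

39


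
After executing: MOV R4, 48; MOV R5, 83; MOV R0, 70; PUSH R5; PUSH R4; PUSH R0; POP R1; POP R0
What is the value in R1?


Stack trace (top is rightmost):
  MOV R4, 48  → R4 = 48
  MOV R5, 83  → R5 = 83
  MOV R0, 70  → R0 = 70
  PUSH R5  → stack: [83]
  PUSH R4  → stack: [83, 48]
  PUSH R0  → stack: [83, 48, 70]
  POP R1  → R1 = 70, stack: [83, 48]
  POP R0  → R0 = 48, stack: [83]
Final: R1 = 70

70


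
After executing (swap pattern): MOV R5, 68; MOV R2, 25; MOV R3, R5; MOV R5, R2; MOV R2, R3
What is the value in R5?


Register state trace (swap pattern):
  MOV R5, 68  → R5 = 68
  MOV R2, 25  → R2 = 25
  MOV R3, R5  → R3 = 68  (save R5)
  MOV R5, R2  → R5 = 25  (R5 gets R2's value)
  MOV R2, R3  → R2 = 68  (R2 gets saved value)
Final: R5 = 25

25


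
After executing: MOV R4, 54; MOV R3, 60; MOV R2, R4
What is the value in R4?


Register state trace:
  MOV R4, 54  → R4 = 54
  MOV R3, 60  → R3 = 60
  MOV R2, R4  → R2 = 54
Final: R4 = 54

54


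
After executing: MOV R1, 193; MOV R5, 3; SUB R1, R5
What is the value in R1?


Register state trace:
  MOV R1, 193  → R1 = 193
  MOV R5, 3  → R5 = 3
  SUB R1, R5  → R1 = 193 - 3 = 190
Final: R1 = 190

190


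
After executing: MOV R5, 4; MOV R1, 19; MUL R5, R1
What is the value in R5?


Register state trace:
  MOV R5, 4  → R5 = 4
  MOV R1, 19  → R1 = 19
  MUL R5, R1  → R5 = 4 * 19 = 76
Final: R5 = 76

76


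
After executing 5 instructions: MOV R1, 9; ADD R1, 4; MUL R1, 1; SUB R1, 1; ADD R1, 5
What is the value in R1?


Register state trace:
  MOV R1, 9  → R1 = 9
  ADD R1, 4  → R1 = 9 + 4 = 13
  MUL R1, 1  → R1 = 13 * 1 = 13
  SUB R1, 1  → R1 = 13 - 1 = 12
  ADD R1, 5  → R1 = 12 + 5 = 17
Final: R1 = 17

17


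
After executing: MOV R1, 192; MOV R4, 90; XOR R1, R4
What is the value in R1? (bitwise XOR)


Register state trace:
  MOV R1, 192  → R1 = 192 (0b11000000)
  MOV R4, 90  → R4 = 90 (0b01011010)
  XOR R1, R4  → R1 = 192 XOR 90 = 154 (0b10011010)
Final: R1 = 154

154


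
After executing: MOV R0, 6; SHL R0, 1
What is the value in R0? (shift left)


Register state trace:
  MOV R0, 6  → R0 = 6
  SHL R0, 1  → R0 = 6 << 1 = 6 * 2^1 = 12
Final: R0 = 12

12


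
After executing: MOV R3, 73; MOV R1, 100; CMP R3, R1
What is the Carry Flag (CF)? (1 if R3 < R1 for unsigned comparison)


Register state trace:
  MOV R3, 73  → R3 = 73
  MOV R1, 100  → R1 = 100
  CMP R3, R1  → unsigned 73 - 100: borrow occurs
  73 < 100, so CF = 1
CF = 1

1


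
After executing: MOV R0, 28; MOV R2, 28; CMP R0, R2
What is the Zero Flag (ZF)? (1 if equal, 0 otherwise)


Register state trace:
  MOV R0, 28  → R0 = 28
  MOV R2, 28  → R2 = 28
  CMP R0, R2  → computes 28 - 28 = 0
  Result is zero, so values are equal
ZF = 1

1


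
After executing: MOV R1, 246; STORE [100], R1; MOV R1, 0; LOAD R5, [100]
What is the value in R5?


Register and memory trace:
  MOV R1, 246  → R1 = 246
  STORE [100], R1  → mem[100] = 246
  MOV R1, 0  → R1 = 0
  LOAD R5, [100]  → R5 = mem[100] = 246
Final: R5 = 246

246


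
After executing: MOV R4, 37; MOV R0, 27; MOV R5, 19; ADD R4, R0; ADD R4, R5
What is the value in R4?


Register state trace:
  MOV R4, 37  → R4 = 37
  MOV R0, 27  → R0 = 27
  MOV R5, 19  → R5 = 19
  ADD R4, R0  → R4 = 37 + 27 = 64
  ADD R4, R5  → R4 = 64 + 19 = 83
Final: R4 = 83

83


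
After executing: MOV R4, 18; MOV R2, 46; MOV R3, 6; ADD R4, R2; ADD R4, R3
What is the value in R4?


Register state trace:
  MOV R4, 18  → R4 = 18
  MOV R2, 46  → R2 = 46
  MOV R3, 6  → R3 = 6
  ADD R4, R2  → R4 = 18 + 46 = 64
  ADD R4, R3  → R4 = 64 + 6 = 70
Final: R4 = 70

70


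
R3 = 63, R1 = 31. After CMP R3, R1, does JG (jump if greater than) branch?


Trace:
  R3 = 63, R1 = 31
  CMP R3, R1  → compares 63 vs 31
  JG checks: is 63 greater than 31?
  63 > 31, so condition is true
Branch taken: Yes

Yes


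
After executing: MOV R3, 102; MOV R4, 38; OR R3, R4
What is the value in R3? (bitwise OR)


Register state trace:
  MOV R3, 102  → R3 = 102 (0b01100110)
  MOV R4, 38  → R4 = 38 (0b00100110)
  OR R3, R4   → R3 = 102 OR 38 = 102 (0b01100110)
Final: R3 = 102

102


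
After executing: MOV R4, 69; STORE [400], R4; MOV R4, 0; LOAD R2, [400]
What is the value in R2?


Register and memory trace:
  MOV R4, 69  → R4 = 69
  STORE [400], R4  → mem[400] = 69
  MOV R4, 0  → R4 = 0
  LOAD R2, [400]  → R2 = mem[400] = 69
Final: R2 = 69

69


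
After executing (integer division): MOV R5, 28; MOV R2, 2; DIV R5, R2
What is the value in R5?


Register state trace:
  MOV R5, 28  → R5 = 28
  MOV R2, 2  → R2 = 2
  DIV R5, R2  → R5 = 28 // 2 = 14
Final: R5 = 14

14


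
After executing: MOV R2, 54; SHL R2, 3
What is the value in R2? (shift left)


Register state trace:
  MOV R2, 54  → R2 = 54
  SHL R2, 3  → R2 = 54 << 3 = 54 * 2^3 = 432
Final: R2 = 432

432


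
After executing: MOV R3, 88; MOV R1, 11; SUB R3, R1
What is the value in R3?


Register state trace:
  MOV R3, 88  → R3 = 88
  MOV R1, 11  → R1 = 11
  SUB R3, R1  → R3 = 88 - 11 = 77
Final: R3 = 77

77


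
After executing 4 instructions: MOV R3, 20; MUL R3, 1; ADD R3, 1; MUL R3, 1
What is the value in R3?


Register state trace:
  MOV R3, 20  → R3 = 20
  MUL R3, 1  → R3 = 20 * 1 = 20
  ADD R3, 1  → R3 = 20 + 1 = 21
  MUL R3, 1  → R3 = 21 * 1 = 21
Final: R3 = 21

21


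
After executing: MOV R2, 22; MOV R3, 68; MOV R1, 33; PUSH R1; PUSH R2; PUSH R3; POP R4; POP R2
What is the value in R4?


Stack trace (top is rightmost):
  MOV R2, 22  → R2 = 22
  MOV R3, 68  → R3 = 68
  MOV R1, 33  → R1 = 33
  PUSH R1  → stack: [33]
  PUSH R2  → stack: [33, 22]
  PUSH R3  → stack: [33, 22, 68]
  POP R4  → R4 = 68, stack: [33, 22]
  POP R2  → R2 = 22, stack: [33]
Final: R4 = 68

68


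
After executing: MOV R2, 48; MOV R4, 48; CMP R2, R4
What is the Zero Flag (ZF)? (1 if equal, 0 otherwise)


Register state trace:
  MOV R2, 48  → R2 = 48
  MOV R4, 48  → R4 = 48
  CMP R2, R4  → computes 48 - 48 = 0
  Result is zero, so values are equal
ZF = 1

1


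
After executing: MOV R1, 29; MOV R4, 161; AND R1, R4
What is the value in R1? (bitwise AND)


Register state trace:
  MOV R1, 29  → R1 = 29 (0b00011101)
  MOV R4, 161  → R4 = 161 (0b10100001)
  AND R1, R4  → R1 = 29 AND 161 = 1 (0b00000001)
Final: R1 = 1

1


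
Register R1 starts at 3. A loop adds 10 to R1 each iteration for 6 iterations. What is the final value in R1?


Starting value: R1 = 3
  Iter 1: R1 = 3 + 10 = 13
  Iter 2: R1 = 13 + 10 = 23
  Iter 3: R1 = 23 + 10 = 33
  Iter 4: R1 = 33 + 10 = 43
  Iter 5: R1 = 43 + 10 = 53
  Iter 6: R1 = 53 + 10 = 63
Final: R1 = 63

63


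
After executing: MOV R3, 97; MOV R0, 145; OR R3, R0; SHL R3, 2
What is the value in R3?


Register state trace:
  MOV R3, 97  → R3 = 97 (0b01100001)
  MOV R0, 145  → R0 = 145 (0b10010001)
  OR R3, R0  → R3 = 97 OR 145 = 241 (0b11110001)
  SHL R3, 2  → R3 = 241 << 2 = 964
Final: R3 = 964

964


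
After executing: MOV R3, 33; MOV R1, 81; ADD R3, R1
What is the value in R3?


Register state trace:
  MOV R3, 33  → R3 = 33
  MOV R1, 81  → R1 = 81
  ADD R3, R1  → R3 = 33 + 81 = 114
Final: R3 = 114

114


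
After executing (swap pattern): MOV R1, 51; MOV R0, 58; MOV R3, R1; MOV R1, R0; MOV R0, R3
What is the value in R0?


Register state trace (swap pattern):
  MOV R1, 51  → R1 = 51
  MOV R0, 58  → R0 = 58
  MOV R3, R1  → R3 = 51  (save R1)
  MOV R1, R0  → R1 = 58  (R1 gets R0's value)
  MOV R0, R3  → R0 = 51  (R0 gets saved value)
Final: R0 = 51

51


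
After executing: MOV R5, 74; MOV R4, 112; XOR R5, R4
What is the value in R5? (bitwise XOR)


Register state trace:
  MOV R5, 74  → R5 = 74 (0b01001010)
  MOV R4, 112  → R4 = 112 (0b01110000)
  XOR R5, R4  → R5 = 74 XOR 112 = 58 (0b00111010)
Final: R5 = 58

58


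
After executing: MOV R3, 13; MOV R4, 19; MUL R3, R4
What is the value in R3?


Register state trace:
  MOV R3, 13  → R3 = 13
  MOV R4, 19  → R4 = 19
  MUL R3, R4  → R3 = 13 * 19 = 247
Final: R3 = 247

247


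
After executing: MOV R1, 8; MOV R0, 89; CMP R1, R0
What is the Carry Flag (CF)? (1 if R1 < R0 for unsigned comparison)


Register state trace:
  MOV R1, 8  → R1 = 8
  MOV R0, 89  → R0 = 89
  CMP R1, R0  → unsigned 8 - 89: borrow occurs
  8 < 89, so CF = 1
CF = 1

1


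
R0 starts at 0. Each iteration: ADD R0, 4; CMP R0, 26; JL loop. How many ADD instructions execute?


Loop trace (R0 starts at 0, target 26, step 4):
  ADD #1: R0 = 0 + 4 = 4  → 4 < 26, loop
  ADD #2: R0 = 4 + 4 = 8  → 8 < 26, loop
  ADD #3: R0 = 8 + 4 = 12  → 12 < 26, loop
  ADD #4: R0 = 12 + 4 = 16  → 16 < 26, loop
  ADD #5: R0 = 16 + 4 = 20  → 20 < 26, loop
  ADD #6: R0 = 20 + 4 = 24  → 24 < 26, loop
  ADD #7: R0 = 24 + 4 = 28  → 28 >= 26, exit
Total ADD instructions: 7

7


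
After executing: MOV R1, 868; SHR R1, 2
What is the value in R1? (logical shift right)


Register state trace:
  MOV R1, 868  → R1 = 868
  SHR R1, 2  → R1 = 868 >> 2 = 868 // 2^2 = 217
Final: R1 = 217

217


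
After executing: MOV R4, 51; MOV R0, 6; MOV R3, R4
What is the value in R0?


Register state trace:
  MOV R4, 51  → R4 = 51
  MOV R0, 6  → R0 = 6
  MOV R3, R4  → R3 = 51
Final: R0 = 6

6


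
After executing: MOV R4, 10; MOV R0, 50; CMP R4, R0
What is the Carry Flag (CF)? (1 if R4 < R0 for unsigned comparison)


Register state trace:
  MOV R4, 10  → R4 = 10
  MOV R0, 50  → R0 = 50
  CMP R4, R0  → unsigned 10 - 50: borrow occurs
  10 < 50, so CF = 1
CF = 1

1


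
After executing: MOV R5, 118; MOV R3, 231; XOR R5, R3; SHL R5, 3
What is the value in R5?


Register state trace:
  MOV R5, 118  → R5 = 118 (0b01110110)
  MOV R3, 231  → R3 = 231 (0b11100111)
  XOR R5, R3  → R5 = 118 XOR 231 = 145 (0b10010001)
  SHL R5, 3  → R5 = 145 << 3 = 1160
Final: R5 = 1160

1160


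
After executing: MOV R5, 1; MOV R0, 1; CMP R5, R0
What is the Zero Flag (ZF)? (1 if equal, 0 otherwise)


Register state trace:
  MOV R5, 1  → R5 = 1
  MOV R0, 1  → R0 = 1
  CMP R5, R0  → computes 1 - 1 = 0
  Result is zero, so values are equal
ZF = 1

1


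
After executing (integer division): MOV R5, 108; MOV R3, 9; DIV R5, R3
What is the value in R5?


Register state trace:
  MOV R5, 108  → R5 = 108
  MOV R3, 9  → R3 = 9
  DIV R5, R3  → R5 = 108 // 9 = 12
Final: R5 = 12

12


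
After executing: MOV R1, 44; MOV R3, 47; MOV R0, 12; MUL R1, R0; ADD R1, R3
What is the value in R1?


Register state trace:
  MOV R1, 44  → R1 = 44
  MOV R3, 47  → R3 = 47
  MOV R0, 12  → R0 = 12
  MUL R1, R0  → R1 = 44 * 12 = 528
  ADD R1, R3  → R1 = 528 + 47 = 575
Final: R1 = 575

575


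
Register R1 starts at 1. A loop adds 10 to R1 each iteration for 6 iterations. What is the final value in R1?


Starting value: R1 = 1
  Iter 1: R1 = 1 + 10 = 11
  Iter 2: R1 = 11 + 10 = 21
  Iter 3: R1 = 21 + 10 = 31
  Iter 4: R1 = 31 + 10 = 41
  Iter 5: R1 = 41 + 10 = 51
  Iter 6: R1 = 51 + 10 = 61
Final: R1 = 61

61


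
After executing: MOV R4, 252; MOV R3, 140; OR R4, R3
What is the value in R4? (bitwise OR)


Register state trace:
  MOV R4, 252  → R4 = 252 (0b11111100)
  MOV R3, 140  → R3 = 140 (0b10001100)
  OR R4, R3   → R4 = 252 OR 140 = 252 (0b11111100)
Final: R4 = 252

252


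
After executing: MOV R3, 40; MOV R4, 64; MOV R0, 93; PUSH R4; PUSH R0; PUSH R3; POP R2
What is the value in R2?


Stack trace (top is rightmost):
  MOV R3, 40  → R3 = 40
  MOV R4, 64  → R4 = 64
  MOV R0, 93  → R0 = 93
  PUSH R4  → stack: [64]
  PUSH R0  → stack: [64, 93]
  PUSH R3  → stack: [64, 93, 40]
  POP R2  → R2 = 40, stack: [64, 93]
Final: R2 = 40

40


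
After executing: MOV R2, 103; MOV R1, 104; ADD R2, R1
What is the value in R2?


Register state trace:
  MOV R2, 103  → R2 = 103
  MOV R1, 104  → R1 = 104
  ADD R2, R1  → R2 = 103 + 104 = 207
Final: R2 = 207

207


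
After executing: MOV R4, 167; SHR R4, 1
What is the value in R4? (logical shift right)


Register state trace:
  MOV R4, 167  → R4 = 167
  SHR R4, 1  → R4 = 167 >> 1 = 167 // 2^1 = 83
Final: R4 = 83

83


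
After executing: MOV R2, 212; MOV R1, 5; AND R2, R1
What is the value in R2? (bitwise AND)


Register state trace:
  MOV R2, 212  → R2 = 212 (0b11010100)
  MOV R1, 5  → R1 = 5 (0b00000101)
  AND R2, R1  → R2 = 212 AND 5 = 4 (0b00000100)
Final: R2 = 4

4


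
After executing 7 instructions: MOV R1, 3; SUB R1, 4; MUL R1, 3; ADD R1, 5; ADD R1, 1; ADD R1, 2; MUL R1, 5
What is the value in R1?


Register state trace:
  MOV R1, 3  → R1 = 3
  SUB R1, 4  → R1 = 3 - 4 = -1
  MUL R1, 3  → R1 = -1 * 3 = -3
  ADD R1, 5  → R1 = -3 + 5 = 2
  ADD R1, 1  → R1 = 2 + 1 = 3
  ADD R1, 2  → R1 = 3 + 2 = 5
  MUL R1, 5  → R1 = 5 * 5 = 25
Final: R1 = 25

25


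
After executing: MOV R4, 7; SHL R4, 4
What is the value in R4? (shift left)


Register state trace:
  MOV R4, 7  → R4 = 7
  SHL R4, 4  → R4 = 7 << 4 = 7 * 2^4 = 112
Final: R4 = 112

112


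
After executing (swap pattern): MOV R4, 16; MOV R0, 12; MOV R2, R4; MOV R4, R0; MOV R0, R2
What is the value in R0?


Register state trace (swap pattern):
  MOV R4, 16  → R4 = 16
  MOV R0, 12  → R0 = 12
  MOV R2, R4  → R2 = 16  (save R4)
  MOV R4, R0  → R4 = 12  (R4 gets R0's value)
  MOV R0, R2  → R0 = 16  (R0 gets saved value)
Final: R0 = 16

16


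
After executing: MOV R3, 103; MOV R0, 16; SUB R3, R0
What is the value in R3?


Register state trace:
  MOV R3, 103  → R3 = 103
  MOV R0, 16  → R0 = 16
  SUB R3, R0  → R3 = 103 - 16 = 87
Final: R3 = 87

87


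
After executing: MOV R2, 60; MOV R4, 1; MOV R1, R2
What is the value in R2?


Register state trace:
  MOV R2, 60  → R2 = 60
  MOV R4, 1  → R4 = 1
  MOV R1, R2  → R1 = 60
Final: R2 = 60

60


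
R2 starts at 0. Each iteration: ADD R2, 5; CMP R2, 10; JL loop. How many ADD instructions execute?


Loop trace (R2 starts at 0, target 10, step 5):
  ADD #1: R2 = 0 + 5 = 5  → 5 < 10, loop
  ADD #2: R2 = 5 + 5 = 10  → 10 >= 10, exit
Total ADD instructions: 2

2


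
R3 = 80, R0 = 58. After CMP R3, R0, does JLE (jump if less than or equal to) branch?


Trace:
  R3 = 80, R0 = 58
  CMP R3, R0  → compares 80 vs 58
  JLE checks: is 80 less than or equal to 58?
  80 > 58, so condition is false
Branch taken: No

No


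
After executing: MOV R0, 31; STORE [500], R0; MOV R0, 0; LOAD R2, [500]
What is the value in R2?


Register and memory trace:
  MOV R0, 31  → R0 = 31
  STORE [500], R0  → mem[500] = 31
  MOV R0, 0  → R0 = 0
  LOAD R2, [500]  → R2 = mem[500] = 31
Final: R2 = 31

31


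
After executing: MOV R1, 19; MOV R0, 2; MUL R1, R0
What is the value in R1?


Register state trace:
  MOV R1, 19  → R1 = 19
  MOV R0, 2  → R0 = 2
  MUL R1, R0  → R1 = 19 * 2 = 38
Final: R1 = 38

38


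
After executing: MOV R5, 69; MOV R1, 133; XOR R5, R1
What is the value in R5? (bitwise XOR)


Register state trace:
  MOV R5, 69  → R5 = 69 (0b01000101)
  MOV R1, 133  → R1 = 133 (0b10000101)
  XOR R5, R1  → R5 = 69 XOR 133 = 192 (0b11000000)
Final: R5 = 192

192


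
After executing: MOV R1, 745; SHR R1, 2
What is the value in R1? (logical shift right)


Register state trace:
  MOV R1, 745  → R1 = 745
  SHR R1, 2  → R1 = 745 >> 2 = 745 // 2^2 = 186
Final: R1 = 186

186


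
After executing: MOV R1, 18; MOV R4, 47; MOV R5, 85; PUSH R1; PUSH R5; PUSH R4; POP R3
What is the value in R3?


Stack trace (top is rightmost):
  MOV R1, 18  → R1 = 18
  MOV R4, 47  → R4 = 47
  MOV R5, 85  → R5 = 85
  PUSH R1  → stack: [18]
  PUSH R5  → stack: [18, 85]
  PUSH R4  → stack: [18, 85, 47]
  POP R3  → R3 = 47, stack: [18, 85]
Final: R3 = 47

47


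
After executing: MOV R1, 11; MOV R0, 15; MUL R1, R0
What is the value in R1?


Register state trace:
  MOV R1, 11  → R1 = 11
  MOV R0, 15  → R0 = 15
  MUL R1, R0  → R1 = 11 * 15 = 165
Final: R1 = 165

165


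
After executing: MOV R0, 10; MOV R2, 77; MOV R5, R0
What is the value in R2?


Register state trace:
  MOV R0, 10  → R0 = 10
  MOV R2, 77  → R2 = 77
  MOV R5, R0  → R5 = 10
Final: R2 = 77

77


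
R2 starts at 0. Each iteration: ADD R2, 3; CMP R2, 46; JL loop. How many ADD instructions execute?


Loop trace (R2 starts at 0, target 46, step 3):
  ADD #1: R2 = 0 + 3 = 3  → 3 < 46, loop
  ADD #2: R2 = 3 + 3 = 6  → 6 < 46, loop
  ADD #3: R2 = 6 + 3 = 9  → 9 < 46, loop
  ADD #4: R2 = 9 + 3 = 12  → 12 < 46, loop
  ADD #5: R2 = 12 + 3 = 15  → 15 < 46, loop
  ADD #6: R2 = 15 + 3 = 18  → 18 < 46, loop
  ADD #7: R2 = 18 + 3 = 21  → 21 < 46, loop
  ADD #8: R2 = 21 + 3 = 24  → 24 < 46, loop
  ADD #9: R2 = 24 + 3 = 27  → 27 < 46, loop
  ADD #10: R2 = 27 + 3 = 30  → 30 < 46, loop
  ADD #11: R2 = 30 + 3 = 33  → 33 < 46, loop
  ADD #12: R2 = 33 + 3 = 36  → 36 < 46, loop
  ADD #13: R2 = 36 + 3 = 39  → 39 < 46, loop
  ADD #14: R2 = 39 + 3 = 42  → 42 < 46, loop
  ADD #15: R2 = 42 + 3 = 45  → 45 < 46, loop
  ADD #16: R2 = 45 + 3 = 48  → 48 >= 46, exit
Total ADD instructions: 16

16


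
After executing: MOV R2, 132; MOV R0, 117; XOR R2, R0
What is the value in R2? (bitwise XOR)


Register state trace:
  MOV R2, 132  → R2 = 132 (0b10000100)
  MOV R0, 117  → R0 = 117 (0b01110101)
  XOR R2, R0  → R2 = 132 XOR 117 = 241 (0b11110001)
Final: R2 = 241

241


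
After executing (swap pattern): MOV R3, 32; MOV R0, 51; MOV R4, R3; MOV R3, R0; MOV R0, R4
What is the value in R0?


Register state trace (swap pattern):
  MOV R3, 32  → R3 = 32
  MOV R0, 51  → R0 = 51
  MOV R4, R3  → R4 = 32  (save R3)
  MOV R3, R0  → R3 = 51  (R3 gets R0's value)
  MOV R0, R4  → R0 = 32  (R0 gets saved value)
Final: R0 = 32

32


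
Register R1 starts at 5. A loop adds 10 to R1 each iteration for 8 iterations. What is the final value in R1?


Starting value: R1 = 5
  Iter 1: R1 = 5 + 10 = 15
  Iter 2: R1 = 15 + 10 = 25
  Iter 3: R1 = 25 + 10 = 35
  Iter 4: R1 = 35 + 10 = 45
  Iter 5: R1 = 45 + 10 = 55
  Iter 6: R1 = 55 + 10 = 65
  Iter 7: R1 = 65 + 10 = 75
  Iter 8: R1 = 75 + 10 = 85
Final: R1 = 85

85


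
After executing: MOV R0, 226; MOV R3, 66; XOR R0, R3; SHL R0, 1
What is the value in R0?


Register state trace:
  MOV R0, 226  → R0 = 226 (0b11100010)
  MOV R3, 66  → R3 = 66 (0b01000010)
  XOR R0, R3  → R0 = 226 XOR 66 = 160 (0b10100000)
  SHL R0, 1  → R0 = 160 << 1 = 320
Final: R0 = 320

320


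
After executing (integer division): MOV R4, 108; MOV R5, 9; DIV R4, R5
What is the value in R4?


Register state trace:
  MOV R4, 108  → R4 = 108
  MOV R5, 9  → R5 = 9
  DIV R4, R5  → R4 = 108 // 9 = 12
Final: R4 = 12

12


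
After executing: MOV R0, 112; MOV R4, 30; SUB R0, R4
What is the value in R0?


Register state trace:
  MOV R0, 112  → R0 = 112
  MOV R4, 30  → R4 = 30
  SUB R0, R4  → R0 = 112 - 30 = 82
Final: R0 = 82

82


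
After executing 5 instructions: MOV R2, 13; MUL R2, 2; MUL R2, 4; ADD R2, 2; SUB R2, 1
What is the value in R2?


Register state trace:
  MOV R2, 13  → R2 = 13
  MUL R2, 2  → R2 = 13 * 2 = 26
  MUL R2, 4  → R2 = 26 * 4 = 104
  ADD R2, 2  → R2 = 104 + 2 = 106
  SUB R2, 1  → R2 = 106 - 1 = 105
Final: R2 = 105

105


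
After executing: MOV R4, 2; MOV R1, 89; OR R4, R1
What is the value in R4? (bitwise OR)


Register state trace:
  MOV R4, 2  → R4 = 2 (0b00000010)
  MOV R1, 89  → R1 = 89 (0b01011001)
  OR R4, R1   → R4 = 2 OR 89 = 91 (0b01011011)
Final: R4 = 91

91


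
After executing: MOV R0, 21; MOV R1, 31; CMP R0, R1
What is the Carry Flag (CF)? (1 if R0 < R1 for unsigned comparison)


Register state trace:
  MOV R0, 21  → R0 = 21
  MOV R1, 31  → R1 = 31
  CMP R0, R1  → unsigned 21 - 31: borrow occurs
  21 < 31, so CF = 1
CF = 1

1


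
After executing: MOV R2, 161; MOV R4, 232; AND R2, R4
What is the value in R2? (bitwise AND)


Register state trace:
  MOV R2, 161  → R2 = 161 (0b10100001)
  MOV R4, 232  → R4 = 232 (0b11101000)
  AND R2, R4  → R2 = 161 AND 232 = 160 (0b10100000)
Final: R2 = 160

160


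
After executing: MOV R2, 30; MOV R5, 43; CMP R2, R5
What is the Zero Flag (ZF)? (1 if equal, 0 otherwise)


Register state trace:
  MOV R2, 30  → R2 = 30
  MOV R5, 43  → R5 = 43
  CMP R2, R5  → computes 30 - 43 = -13
  Result is nonzero, so values are not equal
ZF = 0

0


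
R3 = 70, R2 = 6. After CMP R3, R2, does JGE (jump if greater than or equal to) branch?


Trace:
  R3 = 70, R2 = 6
  CMP R3, R2  → compares 70 vs 6
  JGE checks: is 70 greater than or equal to 6?
  70 > 6, so condition is true
Branch taken: Yes

Yes


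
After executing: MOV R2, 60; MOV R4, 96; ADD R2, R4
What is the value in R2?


Register state trace:
  MOV R2, 60  → R2 = 60
  MOV R4, 96  → R4 = 96
  ADD R2, R4  → R2 = 60 + 96 = 156
Final: R2 = 156

156


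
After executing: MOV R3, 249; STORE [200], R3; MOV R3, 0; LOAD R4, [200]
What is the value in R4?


Register and memory trace:
  MOV R3, 249  → R3 = 249
  STORE [200], R3  → mem[200] = 249
  MOV R3, 0  → R3 = 0
  LOAD R4, [200]  → R4 = mem[200] = 249
Final: R4 = 249

249


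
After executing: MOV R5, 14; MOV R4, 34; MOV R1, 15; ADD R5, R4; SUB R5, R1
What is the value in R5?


Register state trace:
  MOV R5, 14  → R5 = 14
  MOV R4, 34  → R4 = 34
  MOV R1, 15  → R1 = 15
  ADD R5, R4  → R5 = 14 + 34 = 48
  SUB R5, R1  → R5 = 48 - 15 = 33
Final: R5 = 33

33


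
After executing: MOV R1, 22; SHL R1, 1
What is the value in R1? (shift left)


Register state trace:
  MOV R1, 22  → R1 = 22
  SHL R1, 1  → R1 = 22 << 1 = 22 * 2^1 = 44
Final: R1 = 44

44


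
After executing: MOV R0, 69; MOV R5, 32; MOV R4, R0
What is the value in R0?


Register state trace:
  MOV R0, 69  → R0 = 69
  MOV R5, 32  → R5 = 32
  MOV R4, R0  → R4 = 69
Final: R0 = 69

69


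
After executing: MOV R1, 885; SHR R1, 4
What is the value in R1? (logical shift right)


Register state trace:
  MOV R1, 885  → R1 = 885
  SHR R1, 4  → R1 = 885 >> 4 = 885 // 2^4 = 55
Final: R1 = 55

55


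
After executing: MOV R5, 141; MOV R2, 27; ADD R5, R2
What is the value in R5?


Register state trace:
  MOV R5, 141  → R5 = 141
  MOV R2, 27  → R2 = 27
  ADD R5, R2  → R5 = 141 + 27 = 168
Final: R5 = 168

168


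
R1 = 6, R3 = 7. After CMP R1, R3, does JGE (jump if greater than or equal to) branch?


Trace:
  R1 = 6, R3 = 7
  CMP R1, R3  → compares 6 vs 7
  JGE checks: is 6 greater than or equal to 7?
  6 < 7, so condition is false
Branch taken: No

No


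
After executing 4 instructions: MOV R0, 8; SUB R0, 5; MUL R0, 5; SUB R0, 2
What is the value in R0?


Register state trace:
  MOV R0, 8  → R0 = 8
  SUB R0, 5  → R0 = 8 - 5 = 3
  MUL R0, 5  → R0 = 3 * 5 = 15
  SUB R0, 2  → R0 = 15 - 2 = 13
Final: R0 = 13

13


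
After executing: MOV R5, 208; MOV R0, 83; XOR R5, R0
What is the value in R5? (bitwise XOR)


Register state trace:
  MOV R5, 208  → R5 = 208 (0b11010000)
  MOV R0, 83  → R0 = 83 (0b01010011)
  XOR R5, R0  → R5 = 208 XOR 83 = 131 (0b10000011)
Final: R5 = 131

131


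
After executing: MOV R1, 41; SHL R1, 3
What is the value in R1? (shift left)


Register state trace:
  MOV R1, 41  → R1 = 41
  SHL R1, 3  → R1 = 41 << 3 = 41 * 2^3 = 328
Final: R1 = 328

328


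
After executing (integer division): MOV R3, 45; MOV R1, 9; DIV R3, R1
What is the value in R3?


Register state trace:
  MOV R3, 45  → R3 = 45
  MOV R1, 9  → R1 = 9
  DIV R3, R1  → R3 = 45 // 9 = 5
Final: R3 = 5

5


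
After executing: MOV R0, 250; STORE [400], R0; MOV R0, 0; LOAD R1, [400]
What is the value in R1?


Register and memory trace:
  MOV R0, 250  → R0 = 250
  STORE [400], R0  → mem[400] = 250
  MOV R0, 0  → R0 = 0
  LOAD R1, [400]  → R1 = mem[400] = 250
Final: R1 = 250

250


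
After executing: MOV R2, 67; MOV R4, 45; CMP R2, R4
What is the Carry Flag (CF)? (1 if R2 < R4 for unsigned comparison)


Register state trace:
  MOV R2, 67  → R2 = 67
  MOV R4, 45  → R4 = 45
  CMP R2, R4  → unsigned 67 - 45: no borrow
  67 >= 45, so CF = 0
CF = 0

0


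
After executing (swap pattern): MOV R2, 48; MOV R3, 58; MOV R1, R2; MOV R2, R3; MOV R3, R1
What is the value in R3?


Register state trace (swap pattern):
  MOV R2, 48  → R2 = 48
  MOV R3, 58  → R3 = 58
  MOV R1, R2  → R1 = 48  (save R2)
  MOV R2, R3  → R2 = 58  (R2 gets R3's value)
  MOV R3, R1  → R3 = 48  (R3 gets saved value)
Final: R3 = 48

48


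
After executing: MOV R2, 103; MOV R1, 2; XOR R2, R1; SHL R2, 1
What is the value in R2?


Register state trace:
  MOV R2, 103  → R2 = 103 (0b01100111)
  MOV R1, 2  → R1 = 2 (0b00000010)
  XOR R2, R1  → R2 = 103 XOR 2 = 101 (0b01100101)
  SHL R2, 1  → R2 = 101 << 1 = 202
Final: R2 = 202

202


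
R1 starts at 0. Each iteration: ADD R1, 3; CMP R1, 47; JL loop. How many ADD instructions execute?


Loop trace (R1 starts at 0, target 47, step 3):
  ADD #1: R1 = 0 + 3 = 3  → 3 < 47, loop
  ADD #2: R1 = 3 + 3 = 6  → 6 < 47, loop
  ADD #3: R1 = 6 + 3 = 9  → 9 < 47, loop
  ADD #4: R1 = 9 + 3 = 12  → 12 < 47, loop
  ADD #5: R1 = 12 + 3 = 15  → 15 < 47, loop
  ADD #6: R1 = 15 + 3 = 18  → 18 < 47, loop
  ADD #7: R1 = 18 + 3 = 21  → 21 < 47, loop
  ADD #8: R1 = 21 + 3 = 24  → 24 < 47, loop
  ADD #9: R1 = 24 + 3 = 27  → 27 < 47, loop
  ADD #10: R1 = 27 + 3 = 30  → 30 < 47, loop
  ADD #11: R1 = 30 + 3 = 33  → 33 < 47, loop
  ADD #12: R1 = 33 + 3 = 36  → 36 < 47, loop
  ADD #13: R1 = 36 + 3 = 39  → 39 < 47, loop
  ADD #14: R1 = 39 + 3 = 42  → 42 < 47, loop
  ADD #15: R1 = 42 + 3 = 45  → 45 < 47, loop
  ADD #16: R1 = 45 + 3 = 48  → 48 >= 47, exit
Total ADD instructions: 16

16


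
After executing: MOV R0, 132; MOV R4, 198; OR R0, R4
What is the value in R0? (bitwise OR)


Register state trace:
  MOV R0, 132  → R0 = 132 (0b10000100)
  MOV R4, 198  → R4 = 198 (0b11000110)
  OR R0, R4   → R0 = 132 OR 198 = 198 (0b11000110)
Final: R0 = 198

198


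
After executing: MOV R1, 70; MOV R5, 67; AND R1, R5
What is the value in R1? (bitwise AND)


Register state trace:
  MOV R1, 70  → R1 = 70 (0b01000110)
  MOV R5, 67  → R5 = 67 (0b01000011)
  AND R1, R5  → R1 = 70 AND 67 = 66 (0b01000010)
Final: R1 = 66

66


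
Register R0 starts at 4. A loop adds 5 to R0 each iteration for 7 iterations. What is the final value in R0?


Starting value: R0 = 4
  Iter 1: R0 = 4 + 5 = 9
  Iter 2: R0 = 9 + 5 = 14
  Iter 3: R0 = 14 + 5 = 19
  Iter 4: R0 = 19 + 5 = 24
  Iter 5: R0 = 24 + 5 = 29
  Iter 6: R0 = 29 + 5 = 34
  Iter 7: R0 = 34 + 5 = 39
Final: R0 = 39

39


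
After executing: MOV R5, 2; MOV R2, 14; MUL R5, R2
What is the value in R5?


Register state trace:
  MOV R5, 2  → R5 = 2
  MOV R2, 14  → R2 = 14
  MUL R5, R2  → R5 = 2 * 14 = 28
Final: R5 = 28

28


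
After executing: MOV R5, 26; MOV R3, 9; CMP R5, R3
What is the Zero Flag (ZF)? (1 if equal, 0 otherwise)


Register state trace:
  MOV R5, 26  → R5 = 26
  MOV R3, 9  → R3 = 9
  CMP R5, R3  → computes 26 - 9 = 17
  Result is nonzero, so values are not equal
ZF = 0

0


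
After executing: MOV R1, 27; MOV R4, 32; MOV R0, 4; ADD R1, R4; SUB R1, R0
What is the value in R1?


Register state trace:
  MOV R1, 27  → R1 = 27
  MOV R4, 32  → R4 = 32
  MOV R0, 4  → R0 = 4
  ADD R1, R4  → R1 = 27 + 32 = 59
  SUB R1, R0  → R1 = 59 - 4 = 55
Final: R1 = 55

55


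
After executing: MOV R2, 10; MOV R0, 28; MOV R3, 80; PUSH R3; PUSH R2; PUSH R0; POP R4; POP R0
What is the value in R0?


Stack trace (top is rightmost):
  MOV R2, 10  → R2 = 10
  MOV R0, 28  → R0 = 28
  MOV R3, 80  → R3 = 80
  PUSH R3  → stack: [80]
  PUSH R2  → stack: [80, 10]
  PUSH R0  → stack: [80, 10, 28]
  POP R4  → R4 = 28, stack: [80, 10]
  POP R0  → R0 = 10, stack: [80]
Final: R0 = 10

10


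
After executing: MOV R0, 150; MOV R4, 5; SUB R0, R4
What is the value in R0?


Register state trace:
  MOV R0, 150  → R0 = 150
  MOV R4, 5  → R4 = 5
  SUB R0, R4  → R0 = 150 - 5 = 145
Final: R0 = 145

145


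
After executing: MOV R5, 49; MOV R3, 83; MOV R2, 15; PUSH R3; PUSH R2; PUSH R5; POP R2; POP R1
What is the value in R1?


Stack trace (top is rightmost):
  MOV R5, 49  → R5 = 49
  MOV R3, 83  → R3 = 83
  MOV R2, 15  → R2 = 15
  PUSH R3  → stack: [83]
  PUSH R2  → stack: [83, 15]
  PUSH R5  → stack: [83, 15, 49]
  POP R2  → R2 = 49, stack: [83, 15]
  POP R1  → R1 = 15, stack: [83]
Final: R1 = 15

15


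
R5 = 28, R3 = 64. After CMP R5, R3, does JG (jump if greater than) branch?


Trace:
  R5 = 28, R3 = 64
  CMP R5, R3  → compares 28 vs 64
  JG checks: is 28 greater than 64?
  28 < 64, so condition is false
Branch taken: No

No


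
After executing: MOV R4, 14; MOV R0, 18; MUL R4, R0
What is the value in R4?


Register state trace:
  MOV R4, 14  → R4 = 14
  MOV R0, 18  → R0 = 18
  MUL R4, R0  → R4 = 14 * 18 = 252
Final: R4 = 252

252


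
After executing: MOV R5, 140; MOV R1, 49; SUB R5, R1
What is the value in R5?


Register state trace:
  MOV R5, 140  → R5 = 140
  MOV R1, 49  → R1 = 49
  SUB R5, R1  → R5 = 140 - 49 = 91
Final: R5 = 91

91


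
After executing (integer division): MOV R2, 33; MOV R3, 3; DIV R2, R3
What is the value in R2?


Register state trace:
  MOV R2, 33  → R2 = 33
  MOV R3, 3  → R3 = 3
  DIV R2, R3  → R2 = 33 // 3 = 11
Final: R2 = 11

11


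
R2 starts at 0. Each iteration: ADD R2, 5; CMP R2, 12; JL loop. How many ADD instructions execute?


Loop trace (R2 starts at 0, target 12, step 5):
  ADD #1: R2 = 0 + 5 = 5  → 5 < 12, loop
  ADD #2: R2 = 5 + 5 = 10  → 10 < 12, loop
  ADD #3: R2 = 10 + 5 = 15  → 15 >= 12, exit
Total ADD instructions: 3

3


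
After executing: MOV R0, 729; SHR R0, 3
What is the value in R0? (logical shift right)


Register state trace:
  MOV R0, 729  → R0 = 729
  SHR R0, 3  → R0 = 729 >> 3 = 729 // 2^3 = 91
Final: R0 = 91

91


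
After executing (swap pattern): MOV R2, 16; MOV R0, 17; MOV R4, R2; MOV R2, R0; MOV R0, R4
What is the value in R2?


Register state trace (swap pattern):
  MOV R2, 16  → R2 = 16
  MOV R0, 17  → R0 = 17
  MOV R4, R2  → R4 = 16  (save R2)
  MOV R2, R0  → R2 = 17  (R2 gets R0's value)
  MOV R0, R4  → R0 = 16  (R0 gets saved value)
Final: R2 = 17

17


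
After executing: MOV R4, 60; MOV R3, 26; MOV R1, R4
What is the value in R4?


Register state trace:
  MOV R4, 60  → R4 = 60
  MOV R3, 26  → R3 = 26
  MOV R1, R4  → R1 = 60
Final: R4 = 60

60


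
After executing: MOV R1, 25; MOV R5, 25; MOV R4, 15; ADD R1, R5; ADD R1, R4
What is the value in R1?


Register state trace:
  MOV R1, 25  → R1 = 25
  MOV R5, 25  → R5 = 25
  MOV R4, 15  → R4 = 15
  ADD R1, R5  → R1 = 25 + 25 = 50
  ADD R1, R4  → R1 = 50 + 15 = 65
Final: R1 = 65

65


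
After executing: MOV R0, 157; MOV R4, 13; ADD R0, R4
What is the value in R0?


Register state trace:
  MOV R0, 157  → R0 = 157
  MOV R4, 13  → R4 = 13
  ADD R0, R4  → R0 = 157 + 13 = 170
Final: R0 = 170

170


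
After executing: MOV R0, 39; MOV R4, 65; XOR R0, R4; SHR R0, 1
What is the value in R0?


Register state trace:
  MOV R0, 39  → R0 = 39 (0b00100111)
  MOV R4, 65  → R4 = 65 (0b01000001)
  XOR R0, R4  → R0 = 39 XOR 65 = 102 (0b01100110)
  SHR R0, 1  → R0 = 102 >> 1 = 51
Final: R0 = 51

51


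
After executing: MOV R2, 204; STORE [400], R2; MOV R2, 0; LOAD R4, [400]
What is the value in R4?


Register and memory trace:
  MOV R2, 204  → R2 = 204
  STORE [400], R2  → mem[400] = 204
  MOV R2, 0  → R2 = 0
  LOAD R4, [400]  → R4 = mem[400] = 204
Final: R4 = 204

204


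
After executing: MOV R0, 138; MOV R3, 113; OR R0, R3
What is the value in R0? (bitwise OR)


Register state trace:
  MOV R0, 138  → R0 = 138 (0b10001010)
  MOV R3, 113  → R3 = 113 (0b01110001)
  OR R0, R3   → R0 = 138 OR 113 = 251 (0b11111011)
Final: R0 = 251

251


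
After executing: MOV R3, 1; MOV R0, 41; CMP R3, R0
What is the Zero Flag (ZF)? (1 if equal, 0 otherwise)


Register state trace:
  MOV R3, 1  → R3 = 1
  MOV R0, 41  → R0 = 41
  CMP R3, R0  → computes 1 - 41 = -40
  Result is nonzero, so values are not equal
ZF = 0

0


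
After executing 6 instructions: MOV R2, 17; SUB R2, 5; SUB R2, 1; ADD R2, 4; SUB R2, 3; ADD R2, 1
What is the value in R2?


Register state trace:
  MOV R2, 17  → R2 = 17
  SUB R2, 5  → R2 = 17 - 5 = 12
  SUB R2, 1  → R2 = 12 - 1 = 11
  ADD R2, 4  → R2 = 11 + 4 = 15
  SUB R2, 3  → R2 = 15 - 3 = 12
  ADD R2, 1  → R2 = 12 + 1 = 13
Final: R2 = 13

13


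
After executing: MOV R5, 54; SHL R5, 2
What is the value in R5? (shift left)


Register state trace:
  MOV R5, 54  → R5 = 54
  SHL R5, 2  → R5 = 54 << 2 = 54 * 2^2 = 216
Final: R5 = 216

216


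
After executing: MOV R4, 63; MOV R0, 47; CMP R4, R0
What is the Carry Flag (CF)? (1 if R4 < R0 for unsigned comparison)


Register state trace:
  MOV R4, 63  → R4 = 63
  MOV R0, 47  → R0 = 47
  CMP R4, R0  → unsigned 63 - 47: no borrow
  63 >= 47, so CF = 0
CF = 0

0


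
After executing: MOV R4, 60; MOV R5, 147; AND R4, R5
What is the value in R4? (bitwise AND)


Register state trace:
  MOV R4, 60  → R4 = 60 (0b00111100)
  MOV R5, 147  → R5 = 147 (0b10010011)
  AND R4, R5  → R4 = 60 AND 147 = 16 (0b00010000)
Final: R4 = 16

16


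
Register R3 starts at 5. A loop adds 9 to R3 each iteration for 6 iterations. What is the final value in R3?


Starting value: R3 = 5
  Iter 1: R3 = 5 + 9 = 14
  Iter 2: R3 = 14 + 9 = 23
  Iter 3: R3 = 23 + 9 = 32
  Iter 4: R3 = 32 + 9 = 41
  Iter 5: R3 = 41 + 9 = 50
  Iter 6: R3 = 50 + 9 = 59
Final: R3 = 59

59


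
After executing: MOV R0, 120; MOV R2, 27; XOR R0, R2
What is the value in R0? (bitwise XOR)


Register state trace:
  MOV R0, 120  → R0 = 120 (0b01111000)
  MOV R2, 27  → R2 = 27 (0b00011011)
  XOR R0, R2  → R0 = 120 XOR 27 = 99 (0b01100011)
Final: R0 = 99

99


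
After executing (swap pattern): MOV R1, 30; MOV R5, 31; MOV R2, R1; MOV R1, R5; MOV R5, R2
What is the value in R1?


Register state trace (swap pattern):
  MOV R1, 30  → R1 = 30
  MOV R5, 31  → R5 = 31
  MOV R2, R1  → R2 = 30  (save R1)
  MOV R1, R5  → R1 = 31  (R1 gets R5's value)
  MOV R5, R2  → R5 = 30  (R5 gets saved value)
Final: R1 = 31

31


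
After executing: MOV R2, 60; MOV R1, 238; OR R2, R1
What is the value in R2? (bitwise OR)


Register state trace:
  MOV R2, 60  → R2 = 60 (0b00111100)
  MOV R1, 238  → R1 = 238 (0b11101110)
  OR R2, R1   → R2 = 60 OR 238 = 254 (0b11111110)
Final: R2 = 254

254


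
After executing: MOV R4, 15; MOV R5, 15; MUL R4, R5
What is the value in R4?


Register state trace:
  MOV R4, 15  → R4 = 15
  MOV R5, 15  → R5 = 15
  MUL R4, R5  → R4 = 15 * 15 = 225
Final: R4 = 225

225


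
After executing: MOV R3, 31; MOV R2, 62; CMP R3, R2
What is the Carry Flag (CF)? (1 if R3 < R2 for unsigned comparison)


Register state trace:
  MOV R3, 31  → R3 = 31
  MOV R2, 62  → R2 = 62
  CMP R3, R2  → unsigned 31 - 62: borrow occurs
  31 < 62, so CF = 1
CF = 1

1


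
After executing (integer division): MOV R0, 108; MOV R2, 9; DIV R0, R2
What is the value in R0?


Register state trace:
  MOV R0, 108  → R0 = 108
  MOV R2, 9  → R2 = 9
  DIV R0, R2  → R0 = 108 // 9 = 12
Final: R0 = 12

12


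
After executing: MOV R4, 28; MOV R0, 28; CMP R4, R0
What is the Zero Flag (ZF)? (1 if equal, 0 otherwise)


Register state trace:
  MOV R4, 28  → R4 = 28
  MOV R0, 28  → R0 = 28
  CMP R4, R0  → computes 28 - 28 = 0
  Result is zero, so values are equal
ZF = 1

1


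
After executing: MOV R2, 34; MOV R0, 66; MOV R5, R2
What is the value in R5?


Register state trace:
  MOV R2, 34  → R2 = 34
  MOV R0, 66  → R0 = 66
  MOV R5, R2  → R5 = 34
Final: R5 = 34

34


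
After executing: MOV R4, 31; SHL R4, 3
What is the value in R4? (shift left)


Register state trace:
  MOV R4, 31  → R4 = 31
  SHL R4, 3  → R4 = 31 << 3 = 31 * 2^3 = 248
Final: R4 = 248

248


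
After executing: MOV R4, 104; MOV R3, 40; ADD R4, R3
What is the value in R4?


Register state trace:
  MOV R4, 104  → R4 = 104
  MOV R3, 40  → R3 = 40
  ADD R4, R3  → R4 = 104 + 40 = 144
Final: R4 = 144

144


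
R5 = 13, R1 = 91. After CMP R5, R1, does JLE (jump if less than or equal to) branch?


Trace:
  R5 = 13, R1 = 91
  CMP R5, R1  → compares 13 vs 91
  JLE checks: is 13 less than or equal to 91?
  13 < 91, so condition is true
Branch taken: Yes

Yes


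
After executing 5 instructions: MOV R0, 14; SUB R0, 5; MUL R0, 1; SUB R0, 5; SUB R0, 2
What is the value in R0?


Register state trace:
  MOV R0, 14  → R0 = 14
  SUB R0, 5  → R0 = 14 - 5 = 9
  MUL R0, 1  → R0 = 9 * 1 = 9
  SUB R0, 5  → R0 = 9 - 5 = 4
  SUB R0, 2  → R0 = 4 - 2 = 2
Final: R0 = 2

2


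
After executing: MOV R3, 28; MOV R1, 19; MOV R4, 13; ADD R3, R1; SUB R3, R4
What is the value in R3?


Register state trace:
  MOV R3, 28  → R3 = 28
  MOV R1, 19  → R1 = 19
  MOV R4, 13  → R4 = 13
  ADD R3, R1  → R3 = 28 + 19 = 47
  SUB R3, R4  → R3 = 47 - 13 = 34
Final: R3 = 34

34


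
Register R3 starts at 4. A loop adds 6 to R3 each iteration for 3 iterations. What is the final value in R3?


Starting value: R3 = 4
  Iter 1: R3 = 4 + 6 = 10
  Iter 2: R3 = 10 + 6 = 16
  Iter 3: R3 = 16 + 6 = 22
Final: R3 = 22

22


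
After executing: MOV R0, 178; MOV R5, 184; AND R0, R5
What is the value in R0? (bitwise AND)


Register state trace:
  MOV R0, 178  → R0 = 178 (0b10110010)
  MOV R5, 184  → R5 = 184 (0b10111000)
  AND R0, R5  → R0 = 178 AND 184 = 176 (0b10110000)
Final: R0 = 176

176
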